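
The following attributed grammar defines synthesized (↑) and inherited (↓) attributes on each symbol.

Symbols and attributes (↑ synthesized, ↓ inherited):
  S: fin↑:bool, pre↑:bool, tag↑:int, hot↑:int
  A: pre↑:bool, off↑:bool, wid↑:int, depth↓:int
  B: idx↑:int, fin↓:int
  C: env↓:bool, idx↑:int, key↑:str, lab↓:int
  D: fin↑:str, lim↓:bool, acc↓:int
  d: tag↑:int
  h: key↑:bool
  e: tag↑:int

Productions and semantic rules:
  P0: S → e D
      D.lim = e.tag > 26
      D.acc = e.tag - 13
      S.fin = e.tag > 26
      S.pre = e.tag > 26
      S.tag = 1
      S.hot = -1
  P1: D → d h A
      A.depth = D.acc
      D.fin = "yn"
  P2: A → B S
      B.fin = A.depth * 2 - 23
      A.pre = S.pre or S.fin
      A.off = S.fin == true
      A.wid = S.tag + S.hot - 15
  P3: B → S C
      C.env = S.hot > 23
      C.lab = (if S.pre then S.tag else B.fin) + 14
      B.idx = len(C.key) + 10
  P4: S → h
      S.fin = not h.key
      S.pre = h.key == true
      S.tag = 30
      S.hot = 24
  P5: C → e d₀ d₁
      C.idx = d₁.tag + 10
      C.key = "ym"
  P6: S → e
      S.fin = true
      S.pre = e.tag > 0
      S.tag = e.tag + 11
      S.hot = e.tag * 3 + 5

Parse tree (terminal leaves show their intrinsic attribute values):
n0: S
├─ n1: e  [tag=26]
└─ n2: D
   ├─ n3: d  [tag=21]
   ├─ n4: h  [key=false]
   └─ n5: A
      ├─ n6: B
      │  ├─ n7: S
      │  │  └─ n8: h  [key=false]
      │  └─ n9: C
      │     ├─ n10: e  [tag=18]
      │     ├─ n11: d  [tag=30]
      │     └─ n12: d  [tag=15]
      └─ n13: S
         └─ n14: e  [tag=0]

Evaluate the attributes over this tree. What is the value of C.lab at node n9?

1. n1.tag = 26  [terminal]
2. n2.lim = false  [e.tag > 26]
3. n2.acc = 13  [e.tag - 13]
4. n3.tag = 21  [terminal]
5. n4.key = false  [terminal]
6. n5.depth = 13  [D.acc]
7. n6.fin = 3  [A.depth * 2 - 23]
8. n8.key = false  [terminal]
9. n7.fin = true  [not h.key]
10. n7.pre = false  [h.key == true]
11. n7.tag = 30  [30]
12. n7.hot = 24  [24]
13. n9.env = true  [S.hot > 23]
14. n9.lab = 17  [(if S.pre then S.tag else B.fin) + 14]
15. n10.tag = 18  [terminal]
16. n11.tag = 30  [terminal]
17. n12.tag = 15  [terminal]
18. n9.idx = 25  [d₁.tag + 10]
19. n9.key = "ym"  ["ym"]
20. n6.idx = 12  [len(C.key) + 10]
21. n14.tag = 0  [terminal]
22. n13.fin = true  [true]
23. n13.pre = false  [e.tag > 0]
24. n13.tag = 11  [e.tag + 11]
25. n13.hot = 5  [e.tag * 3 + 5]
26. n5.pre = true  [S.pre or S.fin]
27. n5.off = true  [S.fin == true]
28. n5.wid = 1  [S.tag + S.hot - 15]
29. n2.fin = "yn"  ["yn"]
30. n0.fin = false  [e.tag > 26]
31. n0.pre = false  [e.tag > 26]
32. n0.tag = 1  [1]
33. n0.hot = -1  [-1]

17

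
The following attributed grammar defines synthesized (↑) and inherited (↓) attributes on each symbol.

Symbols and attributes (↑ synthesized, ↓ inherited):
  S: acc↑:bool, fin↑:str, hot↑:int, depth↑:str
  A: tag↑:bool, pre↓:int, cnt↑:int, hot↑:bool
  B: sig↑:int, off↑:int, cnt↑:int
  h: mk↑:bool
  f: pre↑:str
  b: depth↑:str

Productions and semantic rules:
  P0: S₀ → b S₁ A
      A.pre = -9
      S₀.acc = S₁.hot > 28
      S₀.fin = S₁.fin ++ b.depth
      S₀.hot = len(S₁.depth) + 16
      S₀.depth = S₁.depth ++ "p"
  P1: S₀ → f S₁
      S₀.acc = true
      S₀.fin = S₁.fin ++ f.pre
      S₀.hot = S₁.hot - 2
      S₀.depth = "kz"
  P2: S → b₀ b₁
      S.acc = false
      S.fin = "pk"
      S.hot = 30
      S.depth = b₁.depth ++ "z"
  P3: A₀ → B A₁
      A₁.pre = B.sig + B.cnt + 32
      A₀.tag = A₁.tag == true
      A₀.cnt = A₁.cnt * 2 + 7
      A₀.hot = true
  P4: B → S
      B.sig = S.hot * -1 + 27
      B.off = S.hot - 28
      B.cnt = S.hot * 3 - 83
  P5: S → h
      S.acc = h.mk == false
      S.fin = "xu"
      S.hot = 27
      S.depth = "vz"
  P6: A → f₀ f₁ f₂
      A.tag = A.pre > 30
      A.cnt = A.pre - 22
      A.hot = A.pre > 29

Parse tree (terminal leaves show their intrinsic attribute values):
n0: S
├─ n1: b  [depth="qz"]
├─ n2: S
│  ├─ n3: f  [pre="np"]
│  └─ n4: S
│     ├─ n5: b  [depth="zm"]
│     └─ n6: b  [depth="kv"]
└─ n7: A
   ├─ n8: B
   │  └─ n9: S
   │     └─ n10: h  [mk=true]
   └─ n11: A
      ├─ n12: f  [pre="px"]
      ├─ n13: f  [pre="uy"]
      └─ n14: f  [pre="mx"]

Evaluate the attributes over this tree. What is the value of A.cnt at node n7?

23

1. n1.depth = "qz"  [terminal]
2. n3.pre = "np"  [terminal]
3. n5.depth = "zm"  [terminal]
4. n6.depth = "kv"  [terminal]
5. n4.acc = false  [false]
6. n4.fin = "pk"  ["pk"]
7. n4.hot = 30  [30]
8. n4.depth = "kvz"  [b₁.depth ++ "z"]
9. n2.acc = true  [true]
10. n2.fin = "pknp"  [S₁.fin ++ f.pre]
11. n2.hot = 28  [S₁.hot - 2]
12. n2.depth = "kz"  ["kz"]
13. n7.pre = -9  [-9]
14. n10.mk = true  [terminal]
15. n9.acc = false  [h.mk == false]
16. n9.fin = "xu"  ["xu"]
17. n9.hot = 27  [27]
18. n9.depth = "vz"  ["vz"]
19. n8.sig = 0  [S.hot * -1 + 27]
20. n8.off = -1  [S.hot - 28]
21. n8.cnt = -2  [S.hot * 3 - 83]
22. n11.pre = 30  [B.sig + B.cnt + 32]
23. n12.pre = "px"  [terminal]
24. n13.pre = "uy"  [terminal]
25. n14.pre = "mx"  [terminal]
26. n11.tag = false  [A.pre > 30]
27. n11.cnt = 8  [A.pre - 22]
28. n11.hot = true  [A.pre > 29]
29. n7.tag = false  [A₁.tag == true]
30. n7.cnt = 23  [A₁.cnt * 2 + 7]
31. n7.hot = true  [true]
32. n0.acc = false  [S₁.hot > 28]
33. n0.fin = "pknpqz"  [S₁.fin ++ b.depth]
34. n0.hot = 18  [len(S₁.depth) + 16]
35. n0.depth = "kzp"  [S₁.depth ++ "p"]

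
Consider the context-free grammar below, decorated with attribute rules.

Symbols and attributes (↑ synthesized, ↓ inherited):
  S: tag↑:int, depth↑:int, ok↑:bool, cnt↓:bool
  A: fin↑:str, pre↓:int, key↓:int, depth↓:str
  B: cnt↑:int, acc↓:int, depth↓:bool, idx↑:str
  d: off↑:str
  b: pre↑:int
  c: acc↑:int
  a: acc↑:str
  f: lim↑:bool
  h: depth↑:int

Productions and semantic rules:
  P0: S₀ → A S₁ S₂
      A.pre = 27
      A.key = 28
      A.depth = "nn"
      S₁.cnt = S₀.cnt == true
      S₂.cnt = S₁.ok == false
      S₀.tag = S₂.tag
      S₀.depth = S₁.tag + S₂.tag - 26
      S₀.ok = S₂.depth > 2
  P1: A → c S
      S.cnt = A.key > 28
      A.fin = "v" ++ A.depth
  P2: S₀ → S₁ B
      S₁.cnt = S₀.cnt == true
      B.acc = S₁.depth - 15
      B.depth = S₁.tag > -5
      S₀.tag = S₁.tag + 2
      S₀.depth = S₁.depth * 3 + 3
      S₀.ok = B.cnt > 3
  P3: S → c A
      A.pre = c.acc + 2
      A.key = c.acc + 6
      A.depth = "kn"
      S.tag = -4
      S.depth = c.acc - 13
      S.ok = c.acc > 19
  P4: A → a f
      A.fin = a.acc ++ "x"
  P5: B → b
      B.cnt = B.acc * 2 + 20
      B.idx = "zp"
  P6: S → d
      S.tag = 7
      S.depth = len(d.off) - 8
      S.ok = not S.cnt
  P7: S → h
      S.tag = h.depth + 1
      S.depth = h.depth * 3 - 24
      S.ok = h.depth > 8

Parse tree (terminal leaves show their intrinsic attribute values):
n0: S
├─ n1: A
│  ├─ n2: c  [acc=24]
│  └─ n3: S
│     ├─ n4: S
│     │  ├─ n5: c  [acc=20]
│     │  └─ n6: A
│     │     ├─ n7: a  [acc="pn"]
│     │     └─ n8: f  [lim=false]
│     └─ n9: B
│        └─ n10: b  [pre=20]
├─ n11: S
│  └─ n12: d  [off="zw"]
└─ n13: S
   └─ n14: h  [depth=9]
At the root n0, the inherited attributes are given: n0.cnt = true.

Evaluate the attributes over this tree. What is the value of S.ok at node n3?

1. n0.cnt = true  [given at root]
2. n1.pre = 27  [27]
3. n1.key = 28  [28]
4. n1.depth = "nn"  ["nn"]
5. n2.acc = 24  [terminal]
6. n3.cnt = false  [A.key > 28]
7. n4.cnt = false  [S₀.cnt == true]
8. n5.acc = 20  [terminal]
9. n6.pre = 22  [c.acc + 2]
10. n6.key = 26  [c.acc + 6]
11. n6.depth = "kn"  ["kn"]
12. n7.acc = "pn"  [terminal]
13. n8.lim = false  [terminal]
14. n6.fin = "pnx"  [a.acc ++ "x"]
15. n4.tag = -4  [-4]
16. n4.depth = 7  [c.acc - 13]
17. n4.ok = true  [c.acc > 19]
18. n9.acc = -8  [S₁.depth - 15]
19. n9.depth = true  [S₁.tag > -5]
20. n10.pre = 20  [terminal]
21. n9.cnt = 4  [B.acc * 2 + 20]
22. n9.idx = "zp"  ["zp"]
23. n3.tag = -2  [S₁.tag + 2]
24. n3.depth = 24  [S₁.depth * 3 + 3]
25. n3.ok = true  [B.cnt > 3]
26. n1.fin = "vnn"  ["v" ++ A.depth]
27. n11.cnt = true  [S₀.cnt == true]
28. n12.off = "zw"  [terminal]
29. n11.tag = 7  [7]
30. n11.depth = -6  [len(d.off) - 8]
31. n11.ok = false  [not S.cnt]
32. n13.cnt = true  [S₁.ok == false]
33. n14.depth = 9  [terminal]
34. n13.tag = 10  [h.depth + 1]
35. n13.depth = 3  [h.depth * 3 - 24]
36. n13.ok = true  [h.depth > 8]
37. n0.tag = 10  [S₂.tag]
38. n0.depth = -9  [S₁.tag + S₂.tag - 26]
39. n0.ok = true  [S₂.depth > 2]

true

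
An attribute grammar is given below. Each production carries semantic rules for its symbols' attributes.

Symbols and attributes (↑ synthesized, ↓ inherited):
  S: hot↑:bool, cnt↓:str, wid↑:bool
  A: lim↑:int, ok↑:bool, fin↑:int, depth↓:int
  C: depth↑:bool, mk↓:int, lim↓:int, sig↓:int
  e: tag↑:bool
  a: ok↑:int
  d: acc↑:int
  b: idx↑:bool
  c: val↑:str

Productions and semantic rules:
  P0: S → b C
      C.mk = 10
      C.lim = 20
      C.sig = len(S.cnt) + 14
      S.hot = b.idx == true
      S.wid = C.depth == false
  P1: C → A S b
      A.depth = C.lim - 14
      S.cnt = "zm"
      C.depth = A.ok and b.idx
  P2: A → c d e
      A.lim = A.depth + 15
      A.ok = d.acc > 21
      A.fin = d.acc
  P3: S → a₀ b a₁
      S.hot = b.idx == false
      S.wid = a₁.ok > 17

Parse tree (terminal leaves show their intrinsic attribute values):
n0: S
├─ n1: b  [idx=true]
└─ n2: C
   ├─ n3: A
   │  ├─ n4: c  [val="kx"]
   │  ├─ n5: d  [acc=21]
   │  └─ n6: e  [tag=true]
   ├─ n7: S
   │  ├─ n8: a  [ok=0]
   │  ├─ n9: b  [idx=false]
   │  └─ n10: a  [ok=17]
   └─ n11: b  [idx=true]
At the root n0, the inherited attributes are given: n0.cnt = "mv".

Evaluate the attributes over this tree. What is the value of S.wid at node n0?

1. n0.cnt = "mv"  [given at root]
2. n1.idx = true  [terminal]
3. n2.mk = 10  [10]
4. n2.lim = 20  [20]
5. n2.sig = 16  [len(S.cnt) + 14]
6. n3.depth = 6  [C.lim - 14]
7. n4.val = "kx"  [terminal]
8. n5.acc = 21  [terminal]
9. n6.tag = true  [terminal]
10. n3.lim = 21  [A.depth + 15]
11. n3.ok = false  [d.acc > 21]
12. n3.fin = 21  [d.acc]
13. n7.cnt = "zm"  ["zm"]
14. n8.ok = 0  [terminal]
15. n9.idx = false  [terminal]
16. n10.ok = 17  [terminal]
17. n7.hot = true  [b.idx == false]
18. n7.wid = false  [a₁.ok > 17]
19. n11.idx = true  [terminal]
20. n2.depth = false  [A.ok and b.idx]
21. n0.hot = true  [b.idx == true]
22. n0.wid = true  [C.depth == false]

true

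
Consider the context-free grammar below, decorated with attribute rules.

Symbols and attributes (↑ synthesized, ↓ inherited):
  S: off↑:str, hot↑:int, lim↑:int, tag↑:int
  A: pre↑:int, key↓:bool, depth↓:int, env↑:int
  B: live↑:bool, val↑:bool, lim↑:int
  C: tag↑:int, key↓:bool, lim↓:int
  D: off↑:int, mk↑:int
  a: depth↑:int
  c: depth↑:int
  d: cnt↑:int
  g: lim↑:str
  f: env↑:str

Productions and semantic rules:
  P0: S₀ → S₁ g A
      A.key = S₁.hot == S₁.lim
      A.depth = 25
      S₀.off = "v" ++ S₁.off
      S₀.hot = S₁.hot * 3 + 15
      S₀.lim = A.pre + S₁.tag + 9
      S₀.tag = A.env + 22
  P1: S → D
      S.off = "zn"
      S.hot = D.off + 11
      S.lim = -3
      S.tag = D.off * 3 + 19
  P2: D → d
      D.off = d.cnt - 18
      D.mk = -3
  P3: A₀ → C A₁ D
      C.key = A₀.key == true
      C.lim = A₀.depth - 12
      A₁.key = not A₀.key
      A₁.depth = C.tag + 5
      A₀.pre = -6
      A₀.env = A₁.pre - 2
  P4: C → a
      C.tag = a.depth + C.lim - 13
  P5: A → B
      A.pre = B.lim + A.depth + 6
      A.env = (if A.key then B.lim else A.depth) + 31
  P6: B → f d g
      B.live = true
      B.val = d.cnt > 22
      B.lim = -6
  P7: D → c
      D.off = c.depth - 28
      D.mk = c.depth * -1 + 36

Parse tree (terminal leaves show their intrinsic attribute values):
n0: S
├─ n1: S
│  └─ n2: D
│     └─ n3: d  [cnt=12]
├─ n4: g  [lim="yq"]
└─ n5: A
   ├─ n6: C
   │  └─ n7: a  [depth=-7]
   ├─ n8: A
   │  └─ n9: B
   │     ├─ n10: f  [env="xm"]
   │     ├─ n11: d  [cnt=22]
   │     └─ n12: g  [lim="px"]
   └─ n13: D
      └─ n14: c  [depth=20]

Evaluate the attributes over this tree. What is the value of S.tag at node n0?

18

1. n3.cnt = 12  [terminal]
2. n2.off = -6  [d.cnt - 18]
3. n2.mk = -3  [-3]
4. n1.off = "zn"  ["zn"]
5. n1.hot = 5  [D.off + 11]
6. n1.lim = -3  [-3]
7. n1.tag = 1  [D.off * 3 + 19]
8. n4.lim = "yq"  [terminal]
9. n5.key = false  [S₁.hot == S₁.lim]
10. n5.depth = 25  [25]
11. n6.key = false  [A₀.key == true]
12. n6.lim = 13  [A₀.depth - 12]
13. n7.depth = -7  [terminal]
14. n6.tag = -7  [a.depth + C.lim - 13]
15. n8.key = true  [not A₀.key]
16. n8.depth = -2  [C.tag + 5]
17. n10.env = "xm"  [terminal]
18. n11.cnt = 22  [terminal]
19. n12.lim = "px"  [terminal]
20. n9.live = true  [true]
21. n9.val = false  [d.cnt > 22]
22. n9.lim = -6  [-6]
23. n8.pre = -2  [B.lim + A.depth + 6]
24. n8.env = 25  [(if A.key then B.lim else A.depth) + 31]
25. n14.depth = 20  [terminal]
26. n13.off = -8  [c.depth - 28]
27. n13.mk = 16  [c.depth * -1 + 36]
28. n5.pre = -6  [-6]
29. n5.env = -4  [A₁.pre - 2]
30. n0.off = "vzn"  ["v" ++ S₁.off]
31. n0.hot = 30  [S₁.hot * 3 + 15]
32. n0.lim = 4  [A.pre + S₁.tag + 9]
33. n0.tag = 18  [A.env + 22]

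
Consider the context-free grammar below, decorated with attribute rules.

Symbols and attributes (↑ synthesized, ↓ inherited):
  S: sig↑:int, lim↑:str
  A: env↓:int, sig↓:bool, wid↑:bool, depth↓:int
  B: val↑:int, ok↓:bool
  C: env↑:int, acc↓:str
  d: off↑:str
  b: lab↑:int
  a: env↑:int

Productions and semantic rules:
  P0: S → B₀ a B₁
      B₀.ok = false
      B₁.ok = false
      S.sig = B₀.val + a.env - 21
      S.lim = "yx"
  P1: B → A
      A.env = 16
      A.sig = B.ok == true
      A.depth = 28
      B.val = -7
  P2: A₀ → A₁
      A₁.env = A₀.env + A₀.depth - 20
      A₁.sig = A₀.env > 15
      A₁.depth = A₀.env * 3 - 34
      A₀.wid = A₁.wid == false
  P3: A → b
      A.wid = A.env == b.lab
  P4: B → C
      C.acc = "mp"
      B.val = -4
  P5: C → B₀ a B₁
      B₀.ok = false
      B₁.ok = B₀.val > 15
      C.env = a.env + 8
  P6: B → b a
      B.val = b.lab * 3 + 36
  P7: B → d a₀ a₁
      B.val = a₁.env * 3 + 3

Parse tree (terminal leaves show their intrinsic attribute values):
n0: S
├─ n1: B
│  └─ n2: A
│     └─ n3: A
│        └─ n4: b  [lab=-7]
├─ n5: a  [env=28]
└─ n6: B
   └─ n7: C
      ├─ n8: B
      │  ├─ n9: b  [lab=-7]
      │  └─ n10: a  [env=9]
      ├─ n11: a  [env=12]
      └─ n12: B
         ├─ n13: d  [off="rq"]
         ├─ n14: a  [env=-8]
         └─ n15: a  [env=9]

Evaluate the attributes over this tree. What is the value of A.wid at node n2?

1. n1.ok = false  [false]
2. n2.env = 16  [16]
3. n2.sig = false  [B.ok == true]
4. n2.depth = 28  [28]
5. n3.env = 24  [A₀.env + A₀.depth - 20]
6. n3.sig = true  [A₀.env > 15]
7. n3.depth = 14  [A₀.env * 3 - 34]
8. n4.lab = -7  [terminal]
9. n3.wid = false  [A.env == b.lab]
10. n2.wid = true  [A₁.wid == false]
11. n1.val = -7  [-7]
12. n5.env = 28  [terminal]
13. n6.ok = false  [false]
14. n7.acc = "mp"  ["mp"]
15. n8.ok = false  [false]
16. n9.lab = -7  [terminal]
17. n10.env = 9  [terminal]
18. n8.val = 15  [b.lab * 3 + 36]
19. n11.env = 12  [terminal]
20. n12.ok = false  [B₀.val > 15]
21. n13.off = "rq"  [terminal]
22. n14.env = -8  [terminal]
23. n15.env = 9  [terminal]
24. n12.val = 30  [a₁.env * 3 + 3]
25. n7.env = 20  [a.env + 8]
26. n6.val = -4  [-4]
27. n0.sig = 0  [B₀.val + a.env - 21]
28. n0.lim = "yx"  ["yx"]

true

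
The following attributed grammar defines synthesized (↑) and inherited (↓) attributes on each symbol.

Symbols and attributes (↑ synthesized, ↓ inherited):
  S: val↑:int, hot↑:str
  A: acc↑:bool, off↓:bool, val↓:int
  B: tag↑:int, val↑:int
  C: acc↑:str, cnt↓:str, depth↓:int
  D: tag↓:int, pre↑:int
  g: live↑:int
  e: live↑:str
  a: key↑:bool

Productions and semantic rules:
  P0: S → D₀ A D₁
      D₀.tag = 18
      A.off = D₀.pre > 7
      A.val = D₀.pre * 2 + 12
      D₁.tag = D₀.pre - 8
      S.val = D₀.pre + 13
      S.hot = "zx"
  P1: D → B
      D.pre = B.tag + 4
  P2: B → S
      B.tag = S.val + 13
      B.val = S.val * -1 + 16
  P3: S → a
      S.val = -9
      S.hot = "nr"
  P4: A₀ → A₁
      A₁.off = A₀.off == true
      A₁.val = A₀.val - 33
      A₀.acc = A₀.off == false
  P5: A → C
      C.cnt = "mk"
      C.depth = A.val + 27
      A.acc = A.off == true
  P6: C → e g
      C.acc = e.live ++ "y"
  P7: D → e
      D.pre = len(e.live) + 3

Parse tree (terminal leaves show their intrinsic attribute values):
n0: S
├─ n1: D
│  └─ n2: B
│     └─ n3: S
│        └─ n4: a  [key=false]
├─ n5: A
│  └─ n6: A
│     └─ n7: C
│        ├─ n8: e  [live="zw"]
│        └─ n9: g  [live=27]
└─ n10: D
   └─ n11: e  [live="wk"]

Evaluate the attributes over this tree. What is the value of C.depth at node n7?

22

1. n1.tag = 18  [18]
2. n4.key = false  [terminal]
3. n3.val = -9  [-9]
4. n3.hot = "nr"  ["nr"]
5. n2.tag = 4  [S.val + 13]
6. n2.val = 25  [S.val * -1 + 16]
7. n1.pre = 8  [B.tag + 4]
8. n5.off = true  [D₀.pre > 7]
9. n5.val = 28  [D₀.pre * 2 + 12]
10. n6.off = true  [A₀.off == true]
11. n6.val = -5  [A₀.val - 33]
12. n7.cnt = "mk"  ["mk"]
13. n7.depth = 22  [A.val + 27]
14. n8.live = "zw"  [terminal]
15. n9.live = 27  [terminal]
16. n7.acc = "zwy"  [e.live ++ "y"]
17. n6.acc = true  [A.off == true]
18. n5.acc = false  [A₀.off == false]
19. n10.tag = 0  [D₀.pre - 8]
20. n11.live = "wk"  [terminal]
21. n10.pre = 5  [len(e.live) + 3]
22. n0.val = 21  [D₀.pre + 13]
23. n0.hot = "zx"  ["zx"]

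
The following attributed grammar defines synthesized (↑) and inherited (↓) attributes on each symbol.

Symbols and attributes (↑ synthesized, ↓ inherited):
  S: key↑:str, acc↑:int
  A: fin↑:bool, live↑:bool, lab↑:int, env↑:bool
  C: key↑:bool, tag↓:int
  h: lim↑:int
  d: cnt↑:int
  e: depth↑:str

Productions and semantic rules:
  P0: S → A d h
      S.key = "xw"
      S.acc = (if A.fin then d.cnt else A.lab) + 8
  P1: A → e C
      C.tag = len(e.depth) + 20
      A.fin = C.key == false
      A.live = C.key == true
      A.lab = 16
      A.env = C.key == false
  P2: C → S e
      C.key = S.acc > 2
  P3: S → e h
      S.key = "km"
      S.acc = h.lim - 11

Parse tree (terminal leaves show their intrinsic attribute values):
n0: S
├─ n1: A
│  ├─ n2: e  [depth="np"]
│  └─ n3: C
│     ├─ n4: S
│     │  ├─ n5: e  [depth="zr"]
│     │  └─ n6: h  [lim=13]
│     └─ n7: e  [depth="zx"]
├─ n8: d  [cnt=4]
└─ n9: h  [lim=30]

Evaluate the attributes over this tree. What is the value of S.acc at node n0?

12

1. n2.depth = "np"  [terminal]
2. n3.tag = 22  [len(e.depth) + 20]
3. n5.depth = "zr"  [terminal]
4. n6.lim = 13  [terminal]
5. n4.key = "km"  ["km"]
6. n4.acc = 2  [h.lim - 11]
7. n7.depth = "zx"  [terminal]
8. n3.key = false  [S.acc > 2]
9. n1.fin = true  [C.key == false]
10. n1.live = false  [C.key == true]
11. n1.lab = 16  [16]
12. n1.env = true  [C.key == false]
13. n8.cnt = 4  [terminal]
14. n9.lim = 30  [terminal]
15. n0.key = "xw"  ["xw"]
16. n0.acc = 12  [(if A.fin then d.cnt else A.lab) + 8]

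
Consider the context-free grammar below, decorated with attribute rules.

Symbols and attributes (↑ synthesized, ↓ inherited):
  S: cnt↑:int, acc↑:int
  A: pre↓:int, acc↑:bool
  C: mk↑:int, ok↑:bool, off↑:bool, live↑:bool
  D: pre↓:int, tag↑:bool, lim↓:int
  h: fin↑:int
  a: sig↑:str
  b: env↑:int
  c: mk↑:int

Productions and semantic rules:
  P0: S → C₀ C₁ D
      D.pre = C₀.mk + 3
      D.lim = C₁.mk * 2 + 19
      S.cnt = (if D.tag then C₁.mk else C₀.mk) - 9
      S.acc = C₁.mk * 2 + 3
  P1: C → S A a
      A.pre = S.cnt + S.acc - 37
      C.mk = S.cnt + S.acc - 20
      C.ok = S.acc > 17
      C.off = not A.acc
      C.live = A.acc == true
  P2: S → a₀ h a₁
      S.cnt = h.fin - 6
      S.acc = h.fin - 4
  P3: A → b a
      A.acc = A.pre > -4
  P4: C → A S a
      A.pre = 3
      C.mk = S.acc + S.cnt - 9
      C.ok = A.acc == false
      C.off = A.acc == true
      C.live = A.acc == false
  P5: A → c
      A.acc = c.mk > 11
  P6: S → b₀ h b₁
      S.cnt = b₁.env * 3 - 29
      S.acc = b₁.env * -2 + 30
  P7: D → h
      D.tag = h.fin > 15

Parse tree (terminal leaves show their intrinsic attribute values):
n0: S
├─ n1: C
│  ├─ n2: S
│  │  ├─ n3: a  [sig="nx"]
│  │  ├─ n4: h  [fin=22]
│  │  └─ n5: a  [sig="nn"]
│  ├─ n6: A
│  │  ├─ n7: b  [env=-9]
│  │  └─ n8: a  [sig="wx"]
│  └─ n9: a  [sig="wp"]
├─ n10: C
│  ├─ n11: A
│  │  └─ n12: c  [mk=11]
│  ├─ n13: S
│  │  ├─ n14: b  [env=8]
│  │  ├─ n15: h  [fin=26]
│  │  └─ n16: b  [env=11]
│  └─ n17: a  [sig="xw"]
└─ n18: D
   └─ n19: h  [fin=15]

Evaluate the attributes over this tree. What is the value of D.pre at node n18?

1. n3.sig = "nx"  [terminal]
2. n4.fin = 22  [terminal]
3. n5.sig = "nn"  [terminal]
4. n2.cnt = 16  [h.fin - 6]
5. n2.acc = 18  [h.fin - 4]
6. n6.pre = -3  [S.cnt + S.acc - 37]
7. n7.env = -9  [terminal]
8. n8.sig = "wx"  [terminal]
9. n6.acc = true  [A.pre > -4]
10. n9.sig = "wp"  [terminal]
11. n1.mk = 14  [S.cnt + S.acc - 20]
12. n1.ok = true  [S.acc > 17]
13. n1.off = false  [not A.acc]
14. n1.live = true  [A.acc == true]
15. n11.pre = 3  [3]
16. n12.mk = 11  [terminal]
17. n11.acc = false  [c.mk > 11]
18. n14.env = 8  [terminal]
19. n15.fin = 26  [terminal]
20. n16.env = 11  [terminal]
21. n13.cnt = 4  [b₁.env * 3 - 29]
22. n13.acc = 8  [b₁.env * -2 + 30]
23. n17.sig = "xw"  [terminal]
24. n10.mk = 3  [S.acc + S.cnt - 9]
25. n10.ok = true  [A.acc == false]
26. n10.off = false  [A.acc == true]
27. n10.live = true  [A.acc == false]
28. n18.pre = 17  [C₀.mk + 3]
29. n18.lim = 25  [C₁.mk * 2 + 19]
30. n19.fin = 15  [terminal]
31. n18.tag = false  [h.fin > 15]
32. n0.cnt = 5  [(if D.tag then C₁.mk else C₀.mk) - 9]
33. n0.acc = 9  [C₁.mk * 2 + 3]

17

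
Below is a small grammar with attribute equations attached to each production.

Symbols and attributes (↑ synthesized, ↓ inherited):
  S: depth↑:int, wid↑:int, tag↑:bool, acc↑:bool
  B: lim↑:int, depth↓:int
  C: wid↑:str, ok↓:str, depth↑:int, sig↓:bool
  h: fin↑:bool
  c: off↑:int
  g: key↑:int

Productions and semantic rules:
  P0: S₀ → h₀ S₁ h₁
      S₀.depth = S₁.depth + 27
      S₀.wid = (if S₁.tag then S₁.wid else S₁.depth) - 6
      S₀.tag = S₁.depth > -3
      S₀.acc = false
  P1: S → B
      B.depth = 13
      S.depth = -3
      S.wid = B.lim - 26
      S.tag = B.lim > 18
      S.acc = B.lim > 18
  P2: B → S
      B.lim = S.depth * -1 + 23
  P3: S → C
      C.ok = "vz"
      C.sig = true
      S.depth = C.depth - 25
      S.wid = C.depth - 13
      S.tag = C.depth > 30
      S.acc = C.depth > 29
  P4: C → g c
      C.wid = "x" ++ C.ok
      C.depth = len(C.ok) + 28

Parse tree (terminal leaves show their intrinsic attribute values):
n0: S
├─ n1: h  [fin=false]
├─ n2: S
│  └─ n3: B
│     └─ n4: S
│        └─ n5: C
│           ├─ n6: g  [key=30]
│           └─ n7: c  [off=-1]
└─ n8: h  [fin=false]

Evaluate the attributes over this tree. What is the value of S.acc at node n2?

1. n1.fin = false  [terminal]
2. n3.depth = 13  [13]
3. n5.ok = "vz"  ["vz"]
4. n5.sig = true  [true]
5. n6.key = 30  [terminal]
6. n7.off = -1  [terminal]
7. n5.wid = "xvz"  ["x" ++ C.ok]
8. n5.depth = 30  [len(C.ok) + 28]
9. n4.depth = 5  [C.depth - 25]
10. n4.wid = 17  [C.depth - 13]
11. n4.tag = false  [C.depth > 30]
12. n4.acc = true  [C.depth > 29]
13. n3.lim = 18  [S.depth * -1 + 23]
14. n2.depth = -3  [-3]
15. n2.wid = -8  [B.lim - 26]
16. n2.tag = false  [B.lim > 18]
17. n2.acc = false  [B.lim > 18]
18. n8.fin = false  [terminal]
19. n0.depth = 24  [S₁.depth + 27]
20. n0.wid = -9  [(if S₁.tag then S₁.wid else S₁.depth) - 6]
21. n0.tag = false  [S₁.depth > -3]
22. n0.acc = false  [false]

false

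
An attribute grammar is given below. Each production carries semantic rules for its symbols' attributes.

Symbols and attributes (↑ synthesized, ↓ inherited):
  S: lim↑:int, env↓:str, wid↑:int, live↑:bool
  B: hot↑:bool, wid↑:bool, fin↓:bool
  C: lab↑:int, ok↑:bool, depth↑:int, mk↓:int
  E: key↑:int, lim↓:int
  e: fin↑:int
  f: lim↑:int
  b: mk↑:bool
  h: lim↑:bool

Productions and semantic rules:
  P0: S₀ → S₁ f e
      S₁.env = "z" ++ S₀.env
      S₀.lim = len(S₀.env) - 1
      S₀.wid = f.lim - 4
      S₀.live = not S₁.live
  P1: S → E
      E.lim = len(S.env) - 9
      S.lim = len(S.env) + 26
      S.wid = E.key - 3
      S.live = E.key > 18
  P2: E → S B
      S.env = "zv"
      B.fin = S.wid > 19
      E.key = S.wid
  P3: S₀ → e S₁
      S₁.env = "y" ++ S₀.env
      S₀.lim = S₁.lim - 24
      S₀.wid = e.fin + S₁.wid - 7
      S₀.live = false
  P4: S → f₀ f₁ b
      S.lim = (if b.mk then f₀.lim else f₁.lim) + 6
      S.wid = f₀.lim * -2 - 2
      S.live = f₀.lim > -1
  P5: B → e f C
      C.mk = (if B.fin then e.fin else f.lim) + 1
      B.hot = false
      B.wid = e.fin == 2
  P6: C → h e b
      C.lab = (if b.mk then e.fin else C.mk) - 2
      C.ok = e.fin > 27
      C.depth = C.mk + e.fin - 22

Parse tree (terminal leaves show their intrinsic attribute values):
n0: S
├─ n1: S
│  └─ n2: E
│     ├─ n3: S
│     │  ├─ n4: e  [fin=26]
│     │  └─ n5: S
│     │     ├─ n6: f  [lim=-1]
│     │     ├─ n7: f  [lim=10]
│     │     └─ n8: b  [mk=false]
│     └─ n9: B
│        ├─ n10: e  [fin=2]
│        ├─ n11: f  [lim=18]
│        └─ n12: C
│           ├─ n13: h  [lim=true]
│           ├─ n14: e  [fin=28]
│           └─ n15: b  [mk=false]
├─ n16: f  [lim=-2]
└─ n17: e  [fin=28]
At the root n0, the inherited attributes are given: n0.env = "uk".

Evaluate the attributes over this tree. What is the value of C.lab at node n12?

17

1. n0.env = "uk"  [given at root]
2. n1.env = "zuk"  ["z" ++ S₀.env]
3. n2.lim = -6  [len(S.env) - 9]
4. n3.env = "zv"  ["zv"]
5. n4.fin = 26  [terminal]
6. n5.env = "yzv"  ["y" ++ S₀.env]
7. n6.lim = -1  [terminal]
8. n7.lim = 10  [terminal]
9. n8.mk = false  [terminal]
10. n5.lim = 16  [(if b.mk then f₀.lim else f₁.lim) + 6]
11. n5.wid = 0  [f₀.lim * -2 - 2]
12. n5.live = false  [f₀.lim > -1]
13. n3.lim = -8  [S₁.lim - 24]
14. n3.wid = 19  [e.fin + S₁.wid - 7]
15. n3.live = false  [false]
16. n9.fin = false  [S.wid > 19]
17. n10.fin = 2  [terminal]
18. n11.lim = 18  [terminal]
19. n12.mk = 19  [(if B.fin then e.fin else f.lim) + 1]
20. n13.lim = true  [terminal]
21. n14.fin = 28  [terminal]
22. n15.mk = false  [terminal]
23. n12.lab = 17  [(if b.mk then e.fin else C.mk) - 2]
24. n12.ok = true  [e.fin > 27]
25. n12.depth = 25  [C.mk + e.fin - 22]
26. n9.hot = false  [false]
27. n9.wid = true  [e.fin == 2]
28. n2.key = 19  [S.wid]
29. n1.lim = 29  [len(S.env) + 26]
30. n1.wid = 16  [E.key - 3]
31. n1.live = true  [E.key > 18]
32. n16.lim = -2  [terminal]
33. n17.fin = 28  [terminal]
34. n0.lim = 1  [len(S₀.env) - 1]
35. n0.wid = -6  [f.lim - 4]
36. n0.live = false  [not S₁.live]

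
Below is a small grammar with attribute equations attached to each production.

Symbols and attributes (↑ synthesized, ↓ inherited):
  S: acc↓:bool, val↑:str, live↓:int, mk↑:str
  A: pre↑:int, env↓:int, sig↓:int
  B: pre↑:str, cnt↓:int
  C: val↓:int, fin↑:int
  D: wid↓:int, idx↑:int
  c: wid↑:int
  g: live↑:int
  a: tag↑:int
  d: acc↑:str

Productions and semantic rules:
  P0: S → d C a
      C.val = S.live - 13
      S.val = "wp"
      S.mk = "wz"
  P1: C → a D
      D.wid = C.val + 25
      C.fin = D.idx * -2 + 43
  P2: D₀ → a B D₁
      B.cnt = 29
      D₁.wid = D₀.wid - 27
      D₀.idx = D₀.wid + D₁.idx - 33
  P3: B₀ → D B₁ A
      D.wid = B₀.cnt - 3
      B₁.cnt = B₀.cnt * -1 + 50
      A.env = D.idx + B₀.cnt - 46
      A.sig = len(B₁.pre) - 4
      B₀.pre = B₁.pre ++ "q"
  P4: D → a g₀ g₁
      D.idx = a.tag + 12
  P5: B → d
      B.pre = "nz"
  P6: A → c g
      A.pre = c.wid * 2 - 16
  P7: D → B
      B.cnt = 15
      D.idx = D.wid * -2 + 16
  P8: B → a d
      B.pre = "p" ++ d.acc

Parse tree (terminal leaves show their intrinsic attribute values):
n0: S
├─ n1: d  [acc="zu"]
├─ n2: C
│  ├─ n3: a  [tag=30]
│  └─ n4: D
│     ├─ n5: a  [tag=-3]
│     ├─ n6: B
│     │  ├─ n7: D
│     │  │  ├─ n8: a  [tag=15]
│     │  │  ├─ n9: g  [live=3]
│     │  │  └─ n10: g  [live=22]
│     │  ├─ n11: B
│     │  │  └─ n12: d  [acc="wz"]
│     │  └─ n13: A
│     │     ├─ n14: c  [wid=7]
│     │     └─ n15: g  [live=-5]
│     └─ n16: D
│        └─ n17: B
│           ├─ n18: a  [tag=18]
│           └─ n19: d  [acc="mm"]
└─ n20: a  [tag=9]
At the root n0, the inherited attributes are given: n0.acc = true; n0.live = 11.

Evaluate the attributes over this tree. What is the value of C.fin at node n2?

15

1. n0.acc = true  [given at root]
2. n0.live = 11  [given at root]
3. n1.acc = "zu"  [terminal]
4. n2.val = -2  [S.live - 13]
5. n3.tag = 30  [terminal]
6. n4.wid = 23  [C.val + 25]
7. n5.tag = -3  [terminal]
8. n6.cnt = 29  [29]
9. n7.wid = 26  [B₀.cnt - 3]
10. n8.tag = 15  [terminal]
11. n9.live = 3  [terminal]
12. n10.live = 22  [terminal]
13. n7.idx = 27  [a.tag + 12]
14. n11.cnt = 21  [B₀.cnt * -1 + 50]
15. n12.acc = "wz"  [terminal]
16. n11.pre = "nz"  ["nz"]
17. n13.env = 10  [D.idx + B₀.cnt - 46]
18. n13.sig = -2  [len(B₁.pre) - 4]
19. n14.wid = 7  [terminal]
20. n15.live = -5  [terminal]
21. n13.pre = -2  [c.wid * 2 - 16]
22. n6.pre = "nzq"  [B₁.pre ++ "q"]
23. n16.wid = -4  [D₀.wid - 27]
24. n17.cnt = 15  [15]
25. n18.tag = 18  [terminal]
26. n19.acc = "mm"  [terminal]
27. n17.pre = "pmm"  ["p" ++ d.acc]
28. n16.idx = 24  [D.wid * -2 + 16]
29. n4.idx = 14  [D₀.wid + D₁.idx - 33]
30. n2.fin = 15  [D.idx * -2 + 43]
31. n20.tag = 9  [terminal]
32. n0.val = "wp"  ["wp"]
33. n0.mk = "wz"  ["wz"]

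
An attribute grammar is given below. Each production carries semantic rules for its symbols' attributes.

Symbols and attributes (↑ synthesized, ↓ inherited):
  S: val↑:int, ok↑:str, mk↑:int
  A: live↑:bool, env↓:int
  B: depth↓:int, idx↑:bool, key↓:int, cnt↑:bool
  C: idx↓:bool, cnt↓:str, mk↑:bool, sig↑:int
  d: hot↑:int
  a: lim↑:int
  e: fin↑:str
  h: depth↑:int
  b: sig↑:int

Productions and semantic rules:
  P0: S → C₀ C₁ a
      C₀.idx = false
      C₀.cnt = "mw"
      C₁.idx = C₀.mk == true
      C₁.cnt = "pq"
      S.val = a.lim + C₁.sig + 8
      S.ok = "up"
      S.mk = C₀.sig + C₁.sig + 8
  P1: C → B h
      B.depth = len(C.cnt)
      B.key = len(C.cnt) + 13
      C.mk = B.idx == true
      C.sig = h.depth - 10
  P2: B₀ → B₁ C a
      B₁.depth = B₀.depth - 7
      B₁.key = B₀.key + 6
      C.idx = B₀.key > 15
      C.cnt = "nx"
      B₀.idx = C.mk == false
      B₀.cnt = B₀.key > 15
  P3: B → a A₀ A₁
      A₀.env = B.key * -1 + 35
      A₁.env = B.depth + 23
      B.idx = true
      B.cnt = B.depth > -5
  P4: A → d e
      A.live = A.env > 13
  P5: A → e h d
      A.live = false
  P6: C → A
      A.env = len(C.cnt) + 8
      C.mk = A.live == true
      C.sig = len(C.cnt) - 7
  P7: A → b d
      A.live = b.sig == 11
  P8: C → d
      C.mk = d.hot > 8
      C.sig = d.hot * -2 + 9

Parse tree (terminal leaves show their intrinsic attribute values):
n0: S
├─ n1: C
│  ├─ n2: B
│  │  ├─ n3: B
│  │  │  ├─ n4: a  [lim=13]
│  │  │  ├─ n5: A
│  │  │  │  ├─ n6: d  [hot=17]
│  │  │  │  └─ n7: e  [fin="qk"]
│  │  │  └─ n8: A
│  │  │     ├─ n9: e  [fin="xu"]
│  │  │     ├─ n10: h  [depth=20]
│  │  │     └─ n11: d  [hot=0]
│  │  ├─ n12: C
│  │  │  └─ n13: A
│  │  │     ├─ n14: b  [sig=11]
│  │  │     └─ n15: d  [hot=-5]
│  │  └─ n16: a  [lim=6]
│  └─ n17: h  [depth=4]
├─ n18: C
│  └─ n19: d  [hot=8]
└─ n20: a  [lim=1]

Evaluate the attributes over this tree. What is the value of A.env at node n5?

14

1. n1.idx = false  [false]
2. n1.cnt = "mw"  ["mw"]
3. n2.depth = 2  [len(C.cnt)]
4. n2.key = 15  [len(C.cnt) + 13]
5. n3.depth = -5  [B₀.depth - 7]
6. n3.key = 21  [B₀.key + 6]
7. n4.lim = 13  [terminal]
8. n5.env = 14  [B.key * -1 + 35]
9. n6.hot = 17  [terminal]
10. n7.fin = "qk"  [terminal]
11. n5.live = true  [A.env > 13]
12. n8.env = 18  [B.depth + 23]
13. n9.fin = "xu"  [terminal]
14. n10.depth = 20  [terminal]
15. n11.hot = 0  [terminal]
16. n8.live = false  [false]
17. n3.idx = true  [true]
18. n3.cnt = false  [B.depth > -5]
19. n12.idx = false  [B₀.key > 15]
20. n12.cnt = "nx"  ["nx"]
21. n13.env = 10  [len(C.cnt) + 8]
22. n14.sig = 11  [terminal]
23. n15.hot = -5  [terminal]
24. n13.live = true  [b.sig == 11]
25. n12.mk = true  [A.live == true]
26. n12.sig = -5  [len(C.cnt) - 7]
27. n16.lim = 6  [terminal]
28. n2.idx = false  [C.mk == false]
29. n2.cnt = false  [B₀.key > 15]
30. n17.depth = 4  [terminal]
31. n1.mk = false  [B.idx == true]
32. n1.sig = -6  [h.depth - 10]
33. n18.idx = false  [C₀.mk == true]
34. n18.cnt = "pq"  ["pq"]
35. n19.hot = 8  [terminal]
36. n18.mk = false  [d.hot > 8]
37. n18.sig = -7  [d.hot * -2 + 9]
38. n20.lim = 1  [terminal]
39. n0.val = 2  [a.lim + C₁.sig + 8]
40. n0.ok = "up"  ["up"]
41. n0.mk = -5  [C₀.sig + C₁.sig + 8]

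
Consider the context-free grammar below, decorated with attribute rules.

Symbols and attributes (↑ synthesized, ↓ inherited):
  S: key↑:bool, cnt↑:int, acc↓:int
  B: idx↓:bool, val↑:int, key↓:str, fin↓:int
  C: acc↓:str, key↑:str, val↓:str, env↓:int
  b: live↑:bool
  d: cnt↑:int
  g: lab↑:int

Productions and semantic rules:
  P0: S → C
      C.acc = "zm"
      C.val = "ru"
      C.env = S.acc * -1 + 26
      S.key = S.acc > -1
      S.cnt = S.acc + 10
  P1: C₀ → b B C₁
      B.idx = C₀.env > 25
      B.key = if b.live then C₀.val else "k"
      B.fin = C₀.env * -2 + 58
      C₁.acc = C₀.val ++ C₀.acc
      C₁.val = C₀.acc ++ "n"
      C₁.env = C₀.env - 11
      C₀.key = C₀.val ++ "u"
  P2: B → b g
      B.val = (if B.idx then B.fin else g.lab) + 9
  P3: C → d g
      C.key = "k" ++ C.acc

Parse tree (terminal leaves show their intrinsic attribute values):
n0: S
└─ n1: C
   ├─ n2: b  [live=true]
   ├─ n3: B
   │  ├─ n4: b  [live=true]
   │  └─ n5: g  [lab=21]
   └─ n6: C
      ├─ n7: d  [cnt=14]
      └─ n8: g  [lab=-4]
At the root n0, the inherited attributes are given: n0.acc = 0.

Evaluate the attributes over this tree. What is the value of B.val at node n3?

1. n0.acc = 0  [given at root]
2. n1.acc = "zm"  ["zm"]
3. n1.val = "ru"  ["ru"]
4. n1.env = 26  [S.acc * -1 + 26]
5. n2.live = true  [terminal]
6. n3.idx = true  [C₀.env > 25]
7. n3.key = "ru"  [if b.live then C₀.val else "k"]
8. n3.fin = 6  [C₀.env * -2 + 58]
9. n4.live = true  [terminal]
10. n5.lab = 21  [terminal]
11. n3.val = 15  [(if B.idx then B.fin else g.lab) + 9]
12. n6.acc = "ruzm"  [C₀.val ++ C₀.acc]
13. n6.val = "zmn"  [C₀.acc ++ "n"]
14. n6.env = 15  [C₀.env - 11]
15. n7.cnt = 14  [terminal]
16. n8.lab = -4  [terminal]
17. n6.key = "kruzm"  ["k" ++ C.acc]
18. n1.key = "ruu"  [C₀.val ++ "u"]
19. n0.key = true  [S.acc > -1]
20. n0.cnt = 10  [S.acc + 10]

15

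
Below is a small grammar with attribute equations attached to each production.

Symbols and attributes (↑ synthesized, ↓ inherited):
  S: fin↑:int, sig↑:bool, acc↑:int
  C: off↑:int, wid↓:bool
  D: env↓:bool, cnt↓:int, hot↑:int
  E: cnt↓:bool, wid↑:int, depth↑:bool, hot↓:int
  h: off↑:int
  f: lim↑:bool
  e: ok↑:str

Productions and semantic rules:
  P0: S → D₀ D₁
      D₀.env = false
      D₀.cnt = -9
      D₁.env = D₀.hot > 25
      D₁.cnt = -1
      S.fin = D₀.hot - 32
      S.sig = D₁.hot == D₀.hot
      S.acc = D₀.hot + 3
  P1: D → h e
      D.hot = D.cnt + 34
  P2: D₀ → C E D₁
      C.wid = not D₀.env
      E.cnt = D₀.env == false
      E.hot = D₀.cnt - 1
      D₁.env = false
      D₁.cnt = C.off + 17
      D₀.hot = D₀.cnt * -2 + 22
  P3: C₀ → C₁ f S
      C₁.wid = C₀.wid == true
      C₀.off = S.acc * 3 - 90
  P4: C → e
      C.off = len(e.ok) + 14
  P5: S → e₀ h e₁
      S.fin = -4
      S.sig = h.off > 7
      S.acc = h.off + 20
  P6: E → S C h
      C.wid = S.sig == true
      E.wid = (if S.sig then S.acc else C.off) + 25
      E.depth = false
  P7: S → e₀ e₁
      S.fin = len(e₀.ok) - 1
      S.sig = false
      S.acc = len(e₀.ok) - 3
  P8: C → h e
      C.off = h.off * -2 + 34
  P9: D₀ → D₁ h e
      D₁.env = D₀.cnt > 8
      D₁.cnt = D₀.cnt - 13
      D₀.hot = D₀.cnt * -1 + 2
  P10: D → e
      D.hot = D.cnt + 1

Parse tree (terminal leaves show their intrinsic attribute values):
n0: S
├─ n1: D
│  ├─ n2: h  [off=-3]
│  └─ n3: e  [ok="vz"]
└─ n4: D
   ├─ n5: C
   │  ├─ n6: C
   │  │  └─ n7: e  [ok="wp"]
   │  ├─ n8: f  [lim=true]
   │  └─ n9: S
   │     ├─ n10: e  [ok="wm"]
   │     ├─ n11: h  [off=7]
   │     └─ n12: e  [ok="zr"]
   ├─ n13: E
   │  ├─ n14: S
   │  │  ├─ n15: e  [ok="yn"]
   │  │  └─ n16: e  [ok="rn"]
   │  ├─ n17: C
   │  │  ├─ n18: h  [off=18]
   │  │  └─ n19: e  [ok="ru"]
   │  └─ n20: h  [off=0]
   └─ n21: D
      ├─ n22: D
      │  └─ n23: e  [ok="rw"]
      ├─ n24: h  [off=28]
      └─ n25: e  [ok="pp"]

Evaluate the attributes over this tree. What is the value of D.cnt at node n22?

-5

1. n1.env = false  [false]
2. n1.cnt = -9  [-9]
3. n2.off = -3  [terminal]
4. n3.ok = "vz"  [terminal]
5. n1.hot = 25  [D.cnt + 34]
6. n4.env = false  [D₀.hot > 25]
7. n4.cnt = -1  [-1]
8. n5.wid = true  [not D₀.env]
9. n6.wid = true  [C₀.wid == true]
10. n7.ok = "wp"  [terminal]
11. n6.off = 16  [len(e.ok) + 14]
12. n8.lim = true  [terminal]
13. n10.ok = "wm"  [terminal]
14. n11.off = 7  [terminal]
15. n12.ok = "zr"  [terminal]
16. n9.fin = -4  [-4]
17. n9.sig = false  [h.off > 7]
18. n9.acc = 27  [h.off + 20]
19. n5.off = -9  [S.acc * 3 - 90]
20. n13.cnt = true  [D₀.env == false]
21. n13.hot = -2  [D₀.cnt - 1]
22. n15.ok = "yn"  [terminal]
23. n16.ok = "rn"  [terminal]
24. n14.fin = 1  [len(e₀.ok) - 1]
25. n14.sig = false  [false]
26. n14.acc = -1  [len(e₀.ok) - 3]
27. n17.wid = false  [S.sig == true]
28. n18.off = 18  [terminal]
29. n19.ok = "ru"  [terminal]
30. n17.off = -2  [h.off * -2 + 34]
31. n20.off = 0  [terminal]
32. n13.wid = 23  [(if S.sig then S.acc else C.off) + 25]
33. n13.depth = false  [false]
34. n21.env = false  [false]
35. n21.cnt = 8  [C.off + 17]
36. n22.env = false  [D₀.cnt > 8]
37. n22.cnt = -5  [D₀.cnt - 13]
38. n23.ok = "rw"  [terminal]
39. n22.hot = -4  [D.cnt + 1]
40. n24.off = 28  [terminal]
41. n25.ok = "pp"  [terminal]
42. n21.hot = -6  [D₀.cnt * -1 + 2]
43. n4.hot = 24  [D₀.cnt * -2 + 22]
44. n0.fin = -7  [D₀.hot - 32]
45. n0.sig = false  [D₁.hot == D₀.hot]
46. n0.acc = 28  [D₀.hot + 3]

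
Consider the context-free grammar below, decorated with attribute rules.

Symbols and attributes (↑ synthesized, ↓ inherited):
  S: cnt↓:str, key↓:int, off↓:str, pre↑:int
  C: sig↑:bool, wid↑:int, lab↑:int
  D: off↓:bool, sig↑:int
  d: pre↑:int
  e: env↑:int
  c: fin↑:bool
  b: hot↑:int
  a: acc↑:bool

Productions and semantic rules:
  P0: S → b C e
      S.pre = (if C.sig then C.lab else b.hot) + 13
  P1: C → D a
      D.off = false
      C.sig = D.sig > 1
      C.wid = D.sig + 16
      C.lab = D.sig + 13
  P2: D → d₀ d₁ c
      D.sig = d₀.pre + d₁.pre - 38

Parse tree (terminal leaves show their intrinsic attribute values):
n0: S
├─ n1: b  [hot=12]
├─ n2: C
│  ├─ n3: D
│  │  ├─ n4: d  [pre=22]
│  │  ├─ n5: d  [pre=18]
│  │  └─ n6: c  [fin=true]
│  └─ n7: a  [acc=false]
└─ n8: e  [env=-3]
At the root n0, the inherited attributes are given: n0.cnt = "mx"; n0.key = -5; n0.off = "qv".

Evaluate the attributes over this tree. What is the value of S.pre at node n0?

1. n0.cnt = "mx"  [given at root]
2. n0.key = -5  [given at root]
3. n0.off = "qv"  [given at root]
4. n1.hot = 12  [terminal]
5. n3.off = false  [false]
6. n4.pre = 22  [terminal]
7. n5.pre = 18  [terminal]
8. n6.fin = true  [terminal]
9. n3.sig = 2  [d₀.pre + d₁.pre - 38]
10. n7.acc = false  [terminal]
11. n2.sig = true  [D.sig > 1]
12. n2.wid = 18  [D.sig + 16]
13. n2.lab = 15  [D.sig + 13]
14. n8.env = -3  [terminal]
15. n0.pre = 28  [(if C.sig then C.lab else b.hot) + 13]

28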